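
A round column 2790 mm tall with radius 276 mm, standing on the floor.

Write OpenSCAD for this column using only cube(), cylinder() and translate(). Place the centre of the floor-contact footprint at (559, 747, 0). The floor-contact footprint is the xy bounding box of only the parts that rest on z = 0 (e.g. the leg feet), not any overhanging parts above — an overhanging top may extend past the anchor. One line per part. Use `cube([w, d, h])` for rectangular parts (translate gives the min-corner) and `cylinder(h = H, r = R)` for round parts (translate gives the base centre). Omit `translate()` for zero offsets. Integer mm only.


translate([559, 747, 0]) cylinder(h = 2790, r = 276);


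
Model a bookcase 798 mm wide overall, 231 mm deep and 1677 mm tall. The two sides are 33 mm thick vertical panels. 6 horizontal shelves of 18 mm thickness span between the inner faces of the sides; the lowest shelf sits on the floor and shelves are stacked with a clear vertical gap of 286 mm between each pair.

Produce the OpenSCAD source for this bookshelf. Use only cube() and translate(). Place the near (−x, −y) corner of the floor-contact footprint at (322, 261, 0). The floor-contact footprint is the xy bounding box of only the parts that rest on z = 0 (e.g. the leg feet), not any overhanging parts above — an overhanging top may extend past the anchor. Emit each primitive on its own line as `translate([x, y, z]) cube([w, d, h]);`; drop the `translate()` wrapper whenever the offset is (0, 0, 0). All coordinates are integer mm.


translate([322, 261, 0]) cube([33, 231, 1677]);
translate([1087, 261, 0]) cube([33, 231, 1677]);
translate([355, 261, 0]) cube([732, 231, 18]);
translate([355, 261, 304]) cube([732, 231, 18]);
translate([355, 261, 608]) cube([732, 231, 18]);
translate([355, 261, 912]) cube([732, 231, 18]);
translate([355, 261, 1216]) cube([732, 231, 18]);
translate([355, 261, 1520]) cube([732, 231, 18]);


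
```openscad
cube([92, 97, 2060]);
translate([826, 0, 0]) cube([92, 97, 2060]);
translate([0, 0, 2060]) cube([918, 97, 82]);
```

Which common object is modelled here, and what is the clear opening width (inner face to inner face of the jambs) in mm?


A door frame. The clear opening width is 734 mm.

Two 2060 mm tall posts with a header on top — a door frame. The left jamb is 92 mm wide at x = 0; the right jamb starts at x = 826. The clear opening is 826 − 92 = 734 mm.


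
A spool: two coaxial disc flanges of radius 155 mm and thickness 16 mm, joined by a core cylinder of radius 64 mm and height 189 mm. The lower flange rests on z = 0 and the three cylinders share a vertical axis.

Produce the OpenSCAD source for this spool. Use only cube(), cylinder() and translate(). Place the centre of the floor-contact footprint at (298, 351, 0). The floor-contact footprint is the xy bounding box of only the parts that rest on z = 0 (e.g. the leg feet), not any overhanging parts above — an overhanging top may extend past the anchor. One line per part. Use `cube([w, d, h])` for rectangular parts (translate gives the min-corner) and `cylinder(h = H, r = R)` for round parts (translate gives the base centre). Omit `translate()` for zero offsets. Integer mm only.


translate([298, 351, 0]) cylinder(h = 16, r = 155);
translate([298, 351, 16]) cylinder(h = 189, r = 64);
translate([298, 351, 205]) cylinder(h = 16, r = 155);


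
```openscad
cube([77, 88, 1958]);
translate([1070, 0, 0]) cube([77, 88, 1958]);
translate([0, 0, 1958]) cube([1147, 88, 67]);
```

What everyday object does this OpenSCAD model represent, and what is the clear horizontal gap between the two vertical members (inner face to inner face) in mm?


A door frame. The clear opening width is 993 mm.

Two 1958 mm tall posts with a header on top — a door frame. The left jamb is 77 mm wide at x = 0; the right jamb starts at x = 1070. The clear opening is 1070 − 77 = 993 mm.


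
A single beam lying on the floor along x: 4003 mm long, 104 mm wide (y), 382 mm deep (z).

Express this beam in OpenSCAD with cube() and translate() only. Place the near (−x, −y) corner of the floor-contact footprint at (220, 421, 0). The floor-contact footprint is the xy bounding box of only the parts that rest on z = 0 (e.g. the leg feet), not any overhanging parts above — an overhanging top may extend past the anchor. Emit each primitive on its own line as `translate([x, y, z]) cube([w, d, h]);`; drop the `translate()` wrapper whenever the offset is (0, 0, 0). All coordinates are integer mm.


translate([220, 421, 0]) cube([4003, 104, 382]);


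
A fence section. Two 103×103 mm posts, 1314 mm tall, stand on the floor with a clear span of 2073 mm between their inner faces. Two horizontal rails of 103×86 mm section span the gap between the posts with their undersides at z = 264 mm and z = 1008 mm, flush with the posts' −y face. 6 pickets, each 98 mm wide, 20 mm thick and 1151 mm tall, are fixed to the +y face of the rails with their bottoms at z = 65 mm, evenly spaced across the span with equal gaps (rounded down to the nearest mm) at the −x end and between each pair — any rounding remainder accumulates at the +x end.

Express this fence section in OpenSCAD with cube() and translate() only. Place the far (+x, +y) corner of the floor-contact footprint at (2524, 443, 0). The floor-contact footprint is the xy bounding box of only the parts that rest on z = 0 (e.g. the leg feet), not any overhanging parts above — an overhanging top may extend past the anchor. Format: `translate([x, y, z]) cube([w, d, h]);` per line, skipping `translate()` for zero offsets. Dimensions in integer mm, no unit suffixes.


translate([245, 340, 0]) cube([103, 103, 1314]);
translate([2421, 340, 0]) cube([103, 103, 1314]);
translate([348, 340, 264]) cube([2073, 103, 86]);
translate([348, 340, 1008]) cube([2073, 103, 86]);
translate([560, 443, 65]) cube([98, 20, 1151]);
translate([870, 443, 65]) cube([98, 20, 1151]);
translate([1180, 443, 65]) cube([98, 20, 1151]);
translate([1490, 443, 65]) cube([98, 20, 1151]);
translate([1800, 443, 65]) cube([98, 20, 1151]);
translate([2110, 443, 65]) cube([98, 20, 1151]);


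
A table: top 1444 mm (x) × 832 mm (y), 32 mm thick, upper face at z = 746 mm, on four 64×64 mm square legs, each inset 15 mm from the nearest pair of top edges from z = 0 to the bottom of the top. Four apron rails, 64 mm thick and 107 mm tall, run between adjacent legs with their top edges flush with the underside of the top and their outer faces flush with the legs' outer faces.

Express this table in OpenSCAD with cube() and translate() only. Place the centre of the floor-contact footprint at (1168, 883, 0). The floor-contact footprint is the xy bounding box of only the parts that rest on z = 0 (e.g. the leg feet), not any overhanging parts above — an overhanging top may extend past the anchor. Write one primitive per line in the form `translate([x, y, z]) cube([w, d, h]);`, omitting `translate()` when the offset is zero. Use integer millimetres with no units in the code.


translate([446, 467, 714]) cube([1444, 832, 32]);
translate([461, 482, 0]) cube([64, 64, 714]);
translate([1811, 482, 0]) cube([64, 64, 714]);
translate([461, 1220, 0]) cube([64, 64, 714]);
translate([1811, 1220, 0]) cube([64, 64, 714]);
translate([525, 482, 607]) cube([1286, 64, 107]);
translate([525, 1220, 607]) cube([1286, 64, 107]);
translate([461, 546, 607]) cube([64, 674, 107]);
translate([1811, 546, 607]) cube([64, 674, 107]);


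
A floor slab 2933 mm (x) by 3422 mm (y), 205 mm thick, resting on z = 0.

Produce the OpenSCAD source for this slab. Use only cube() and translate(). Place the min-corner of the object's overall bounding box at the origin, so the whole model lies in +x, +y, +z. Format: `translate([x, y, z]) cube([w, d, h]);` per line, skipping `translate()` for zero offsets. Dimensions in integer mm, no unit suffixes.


cube([2933, 3422, 205]);


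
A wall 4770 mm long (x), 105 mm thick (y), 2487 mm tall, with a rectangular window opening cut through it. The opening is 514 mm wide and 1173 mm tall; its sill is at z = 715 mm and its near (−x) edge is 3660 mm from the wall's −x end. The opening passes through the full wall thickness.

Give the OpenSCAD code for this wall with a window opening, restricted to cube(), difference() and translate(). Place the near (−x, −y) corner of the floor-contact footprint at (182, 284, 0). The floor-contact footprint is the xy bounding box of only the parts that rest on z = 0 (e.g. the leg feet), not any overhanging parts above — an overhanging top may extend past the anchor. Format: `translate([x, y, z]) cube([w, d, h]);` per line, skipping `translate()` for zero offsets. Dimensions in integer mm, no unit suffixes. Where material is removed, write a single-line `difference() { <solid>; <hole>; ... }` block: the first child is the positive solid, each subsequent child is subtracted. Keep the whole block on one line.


difference() { translate([182, 284, 0]) cube([4770, 105, 2487]); translate([3842, 284, 715]) cube([514, 105, 1173]); }


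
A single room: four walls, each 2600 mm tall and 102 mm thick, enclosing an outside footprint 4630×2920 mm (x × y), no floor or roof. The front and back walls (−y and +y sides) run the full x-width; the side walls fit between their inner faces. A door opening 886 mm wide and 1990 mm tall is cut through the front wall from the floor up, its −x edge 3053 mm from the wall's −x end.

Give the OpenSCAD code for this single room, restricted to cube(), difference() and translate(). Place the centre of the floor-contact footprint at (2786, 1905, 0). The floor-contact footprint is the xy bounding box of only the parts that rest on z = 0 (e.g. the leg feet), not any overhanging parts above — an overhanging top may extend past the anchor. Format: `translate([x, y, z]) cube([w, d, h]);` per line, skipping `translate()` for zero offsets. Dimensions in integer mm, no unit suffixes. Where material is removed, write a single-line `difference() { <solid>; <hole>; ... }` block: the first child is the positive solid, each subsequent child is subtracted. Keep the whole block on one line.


difference() { translate([471, 445, 0]) cube([4630, 102, 2600]); translate([3524, 445, 0]) cube([886, 102, 1990]); }
translate([471, 3263, 0]) cube([4630, 102, 2600]);
translate([471, 547, 0]) cube([102, 2716, 2600]);
translate([4999, 547, 0]) cube([102, 2716, 2600]);


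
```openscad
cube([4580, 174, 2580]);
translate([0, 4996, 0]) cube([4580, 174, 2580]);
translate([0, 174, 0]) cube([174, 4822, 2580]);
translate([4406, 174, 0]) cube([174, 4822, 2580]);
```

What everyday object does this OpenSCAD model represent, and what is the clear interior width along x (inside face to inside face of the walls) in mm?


A house (or room) frame. The interior width is 4232 mm.

Four 2580 mm walls enclosing a rectangle with no floor or roof — a room or house frame. Outside width is 4580 mm and wall thickness is 174 mm, so the interior width is 4580 − 2 × 174 = 4232 mm.


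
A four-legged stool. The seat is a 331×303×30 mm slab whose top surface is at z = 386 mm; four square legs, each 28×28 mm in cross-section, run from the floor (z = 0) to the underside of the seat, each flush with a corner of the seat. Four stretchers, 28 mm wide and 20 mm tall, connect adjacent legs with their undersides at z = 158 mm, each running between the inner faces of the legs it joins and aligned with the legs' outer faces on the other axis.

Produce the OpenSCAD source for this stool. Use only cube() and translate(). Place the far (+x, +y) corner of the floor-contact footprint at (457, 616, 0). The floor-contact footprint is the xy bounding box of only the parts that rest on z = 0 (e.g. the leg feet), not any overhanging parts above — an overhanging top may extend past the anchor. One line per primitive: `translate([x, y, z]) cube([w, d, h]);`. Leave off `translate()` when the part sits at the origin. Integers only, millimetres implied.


// leg_h = 386 - 30 = 356
// stretcher span = 331 - 2*28 = 275
translate([126, 313, 356]) cube([331, 303, 30]);
translate([126, 313, 0]) cube([28, 28, 356]);
translate([429, 313, 0]) cube([28, 28, 356]);
translate([126, 588, 0]) cube([28, 28, 356]);
translate([429, 588, 0]) cube([28, 28, 356]);
translate([154, 313, 158]) cube([275, 28, 20]);
translate([154, 588, 158]) cube([275, 28, 20]);
translate([126, 341, 158]) cube([28, 247, 20]);
translate([429, 341, 158]) cube([28, 247, 20]);


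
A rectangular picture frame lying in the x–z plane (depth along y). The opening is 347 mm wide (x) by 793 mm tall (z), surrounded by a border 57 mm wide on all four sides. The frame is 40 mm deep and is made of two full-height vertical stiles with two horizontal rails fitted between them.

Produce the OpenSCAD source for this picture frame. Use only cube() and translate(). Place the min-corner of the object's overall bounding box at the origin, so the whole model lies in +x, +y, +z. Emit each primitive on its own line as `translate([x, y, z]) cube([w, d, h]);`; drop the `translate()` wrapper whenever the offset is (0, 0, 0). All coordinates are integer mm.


cube([57, 40, 907]);
translate([404, 0, 0]) cube([57, 40, 907]);
translate([57, 0, 0]) cube([347, 40, 57]);
translate([57, 0, 850]) cube([347, 40, 57]);


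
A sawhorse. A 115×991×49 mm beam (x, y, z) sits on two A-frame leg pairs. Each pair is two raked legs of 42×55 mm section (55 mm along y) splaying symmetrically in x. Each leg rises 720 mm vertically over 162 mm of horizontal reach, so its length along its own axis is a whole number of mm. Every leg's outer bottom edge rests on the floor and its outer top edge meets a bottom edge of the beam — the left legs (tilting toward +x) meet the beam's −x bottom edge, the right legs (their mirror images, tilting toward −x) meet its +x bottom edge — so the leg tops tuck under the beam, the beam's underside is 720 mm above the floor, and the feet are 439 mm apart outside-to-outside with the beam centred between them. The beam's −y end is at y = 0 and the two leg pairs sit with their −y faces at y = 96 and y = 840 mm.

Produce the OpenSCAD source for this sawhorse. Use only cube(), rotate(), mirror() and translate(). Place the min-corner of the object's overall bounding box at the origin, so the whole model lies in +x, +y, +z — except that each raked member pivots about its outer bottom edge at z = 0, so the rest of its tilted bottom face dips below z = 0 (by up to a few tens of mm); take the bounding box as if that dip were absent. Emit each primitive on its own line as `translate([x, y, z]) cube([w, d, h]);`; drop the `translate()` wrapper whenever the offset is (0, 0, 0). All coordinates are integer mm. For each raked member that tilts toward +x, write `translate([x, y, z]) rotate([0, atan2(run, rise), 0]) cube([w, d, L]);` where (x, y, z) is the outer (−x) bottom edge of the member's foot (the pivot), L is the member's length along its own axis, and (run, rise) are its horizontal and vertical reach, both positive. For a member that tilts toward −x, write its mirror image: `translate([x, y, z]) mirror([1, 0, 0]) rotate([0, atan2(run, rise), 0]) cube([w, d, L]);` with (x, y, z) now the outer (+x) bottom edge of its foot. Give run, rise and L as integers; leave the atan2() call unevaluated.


translate([162, 0, 720]) cube([115, 991, 49]);
translate([0, 96, 0]) rotate([0, atan2(162, 720), 0]) cube([42, 55, 738]);
translate([439, 96, 0]) mirror([1, 0, 0]) rotate([0, atan2(162, 720), 0]) cube([42, 55, 738]);
translate([0, 840, 0]) rotate([0, atan2(162, 720), 0]) cube([42, 55, 738]);
translate([439, 840, 0]) mirror([1, 0, 0]) rotate([0, atan2(162, 720), 0]) cube([42, 55, 738]);


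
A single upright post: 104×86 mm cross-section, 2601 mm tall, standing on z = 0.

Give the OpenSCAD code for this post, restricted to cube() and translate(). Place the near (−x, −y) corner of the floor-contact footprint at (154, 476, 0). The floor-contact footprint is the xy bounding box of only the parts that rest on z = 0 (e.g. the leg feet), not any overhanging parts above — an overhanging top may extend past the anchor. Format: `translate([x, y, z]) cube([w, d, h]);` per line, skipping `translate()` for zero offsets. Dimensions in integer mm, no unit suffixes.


translate([154, 476, 0]) cube([104, 86, 2601]);


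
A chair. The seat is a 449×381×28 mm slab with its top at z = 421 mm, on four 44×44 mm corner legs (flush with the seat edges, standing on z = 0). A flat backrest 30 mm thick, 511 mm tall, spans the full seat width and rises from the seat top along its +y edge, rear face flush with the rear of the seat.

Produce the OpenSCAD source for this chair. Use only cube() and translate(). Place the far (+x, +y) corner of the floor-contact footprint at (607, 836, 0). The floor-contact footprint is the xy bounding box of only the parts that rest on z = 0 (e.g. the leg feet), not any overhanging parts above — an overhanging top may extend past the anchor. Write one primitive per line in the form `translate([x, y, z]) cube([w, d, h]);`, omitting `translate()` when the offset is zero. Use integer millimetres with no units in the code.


translate([158, 455, 393]) cube([449, 381, 28]);
translate([158, 455, 0]) cube([44, 44, 393]);
translate([563, 455, 0]) cube([44, 44, 393]);
translate([158, 792, 0]) cube([44, 44, 393]);
translate([563, 792, 0]) cube([44, 44, 393]);
translate([158, 806, 421]) cube([449, 30, 511]);


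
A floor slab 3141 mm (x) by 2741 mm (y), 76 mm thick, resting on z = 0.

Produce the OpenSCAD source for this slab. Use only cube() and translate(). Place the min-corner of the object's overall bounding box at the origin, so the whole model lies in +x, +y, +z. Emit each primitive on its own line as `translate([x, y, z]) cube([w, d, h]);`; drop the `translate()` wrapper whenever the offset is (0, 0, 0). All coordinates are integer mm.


cube([3141, 2741, 76]);


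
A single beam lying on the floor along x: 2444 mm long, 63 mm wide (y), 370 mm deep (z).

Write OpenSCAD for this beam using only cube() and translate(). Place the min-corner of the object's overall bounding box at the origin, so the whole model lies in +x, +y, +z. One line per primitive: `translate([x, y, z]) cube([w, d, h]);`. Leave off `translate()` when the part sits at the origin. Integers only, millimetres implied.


cube([2444, 63, 370]);


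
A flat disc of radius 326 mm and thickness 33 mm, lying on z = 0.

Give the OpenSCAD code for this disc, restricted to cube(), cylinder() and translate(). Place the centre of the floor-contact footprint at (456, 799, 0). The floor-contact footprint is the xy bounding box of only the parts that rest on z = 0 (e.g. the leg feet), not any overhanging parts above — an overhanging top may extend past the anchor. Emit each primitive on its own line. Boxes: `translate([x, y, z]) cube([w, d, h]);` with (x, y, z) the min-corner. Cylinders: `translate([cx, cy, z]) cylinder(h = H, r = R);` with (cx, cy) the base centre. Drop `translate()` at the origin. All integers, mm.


translate([456, 799, 0]) cylinder(h = 33, r = 326);


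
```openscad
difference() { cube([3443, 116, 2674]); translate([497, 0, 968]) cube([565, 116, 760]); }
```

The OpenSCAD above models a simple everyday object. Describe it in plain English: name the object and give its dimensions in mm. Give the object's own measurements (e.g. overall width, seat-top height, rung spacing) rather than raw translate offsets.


A wall 3443 mm long (x), 116 mm thick (y), 2674 mm tall, with a rectangular window opening cut through it. The opening is 565 mm wide and 760 mm tall; its sill is at z = 968 mm and its near (−x) edge is 497 mm from the wall's −x end. The opening passes through the full wall thickness.


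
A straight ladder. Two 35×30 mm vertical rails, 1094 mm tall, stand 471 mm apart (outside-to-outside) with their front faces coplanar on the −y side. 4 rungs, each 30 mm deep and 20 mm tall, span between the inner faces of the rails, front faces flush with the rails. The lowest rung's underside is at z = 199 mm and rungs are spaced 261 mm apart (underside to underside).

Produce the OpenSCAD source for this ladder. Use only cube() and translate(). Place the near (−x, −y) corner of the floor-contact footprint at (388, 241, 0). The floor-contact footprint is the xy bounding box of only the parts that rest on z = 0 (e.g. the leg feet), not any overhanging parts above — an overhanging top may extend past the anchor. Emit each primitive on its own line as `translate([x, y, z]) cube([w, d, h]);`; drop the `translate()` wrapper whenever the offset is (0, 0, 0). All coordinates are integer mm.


// rung span = 471 - 2*35 = 401
// rung[k] z = 199 + k*261
translate([388, 241, 0]) cube([35, 30, 1094]);
translate([824, 241, 0]) cube([35, 30, 1094]);
translate([423, 241, 199]) cube([401, 30, 20]);
translate([423, 241, 460]) cube([401, 30, 20]);
translate([423, 241, 721]) cube([401, 30, 20]);
translate([423, 241, 982]) cube([401, 30, 20]);


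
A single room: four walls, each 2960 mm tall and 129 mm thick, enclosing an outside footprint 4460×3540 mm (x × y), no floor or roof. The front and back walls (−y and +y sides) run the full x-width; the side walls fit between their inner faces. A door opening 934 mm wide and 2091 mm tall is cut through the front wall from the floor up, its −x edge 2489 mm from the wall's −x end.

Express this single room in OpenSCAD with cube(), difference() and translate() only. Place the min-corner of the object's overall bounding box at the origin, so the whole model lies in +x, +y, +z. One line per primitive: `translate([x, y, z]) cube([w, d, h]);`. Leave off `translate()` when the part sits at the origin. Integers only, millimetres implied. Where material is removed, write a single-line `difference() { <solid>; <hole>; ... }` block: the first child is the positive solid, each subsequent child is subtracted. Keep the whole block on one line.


difference() { cube([4460, 129, 2960]); translate([2489, 0, 0]) cube([934, 129, 2091]); }
translate([0, 3411, 0]) cube([4460, 129, 2960]);
translate([0, 129, 0]) cube([129, 3282, 2960]);
translate([4331, 129, 0]) cube([129, 3282, 2960]);


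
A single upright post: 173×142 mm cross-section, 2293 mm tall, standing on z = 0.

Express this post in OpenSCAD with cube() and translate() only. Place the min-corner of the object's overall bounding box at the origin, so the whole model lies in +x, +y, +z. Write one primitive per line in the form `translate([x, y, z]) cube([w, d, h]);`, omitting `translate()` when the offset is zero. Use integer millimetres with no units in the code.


cube([173, 142, 2293]);


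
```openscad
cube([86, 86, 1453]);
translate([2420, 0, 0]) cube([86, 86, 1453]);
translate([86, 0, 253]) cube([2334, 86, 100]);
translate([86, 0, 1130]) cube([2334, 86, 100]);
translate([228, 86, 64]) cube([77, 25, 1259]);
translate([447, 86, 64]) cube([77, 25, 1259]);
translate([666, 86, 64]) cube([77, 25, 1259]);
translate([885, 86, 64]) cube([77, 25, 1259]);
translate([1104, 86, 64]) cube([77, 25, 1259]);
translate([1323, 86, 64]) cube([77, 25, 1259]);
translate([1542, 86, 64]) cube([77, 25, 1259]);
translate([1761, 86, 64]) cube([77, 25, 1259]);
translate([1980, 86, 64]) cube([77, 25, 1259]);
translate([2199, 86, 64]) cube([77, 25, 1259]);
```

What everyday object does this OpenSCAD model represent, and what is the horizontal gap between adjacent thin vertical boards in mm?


A fence section. The picket gap is 142 mm.

Two posts, two rails, 10 pickets — a fence section. Span 2334 mm holds 10 pickets of 77 mm with 11 equal gaps: ⌊(2334 − 10·77) / 11⌋ = 142 mm.


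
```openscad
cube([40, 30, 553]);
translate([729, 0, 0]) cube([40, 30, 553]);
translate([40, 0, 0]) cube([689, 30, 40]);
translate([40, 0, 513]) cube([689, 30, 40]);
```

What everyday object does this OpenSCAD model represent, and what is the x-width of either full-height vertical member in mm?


A picture frame. The border width is 40 mm.

Four thin pieces enclosing a rectangular opening — a picture frame. The two full-height stiles are 553 mm tall; the top rail sits at z = 513 and is 40 mm tall, so the border above the opening is 553 − 513 = 40 mm, matching the stile x-width.


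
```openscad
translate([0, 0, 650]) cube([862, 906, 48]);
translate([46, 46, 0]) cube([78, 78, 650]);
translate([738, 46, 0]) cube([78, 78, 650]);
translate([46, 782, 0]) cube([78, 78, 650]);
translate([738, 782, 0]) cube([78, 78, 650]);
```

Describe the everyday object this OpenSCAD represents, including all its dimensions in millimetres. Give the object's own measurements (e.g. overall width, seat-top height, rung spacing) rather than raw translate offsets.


A rectangular dining table. The top is 862×906×48 mm with its upper surface at z = 698 mm. It stands on four 78×78 mm square legs, each inset 46 mm from the nearest pair of top edges, running from the floor to the underside of the top.


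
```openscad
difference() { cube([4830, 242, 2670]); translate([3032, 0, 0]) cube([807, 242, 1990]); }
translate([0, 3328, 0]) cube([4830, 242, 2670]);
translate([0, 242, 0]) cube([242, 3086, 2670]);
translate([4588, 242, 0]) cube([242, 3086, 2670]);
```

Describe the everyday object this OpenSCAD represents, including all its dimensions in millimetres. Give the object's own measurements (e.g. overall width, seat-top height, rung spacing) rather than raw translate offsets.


A single room: four walls, each 2670 mm tall and 242 mm thick, enclosing an outside footprint 4830×3570 mm (x × y), no floor or roof. The front and back walls (−y and +y sides) run the full x-width; the side walls fit between their inner faces. A door opening 807 mm wide and 1990 mm tall is cut through the front wall from the floor up, its −x edge 3032 mm from the wall's −x end.


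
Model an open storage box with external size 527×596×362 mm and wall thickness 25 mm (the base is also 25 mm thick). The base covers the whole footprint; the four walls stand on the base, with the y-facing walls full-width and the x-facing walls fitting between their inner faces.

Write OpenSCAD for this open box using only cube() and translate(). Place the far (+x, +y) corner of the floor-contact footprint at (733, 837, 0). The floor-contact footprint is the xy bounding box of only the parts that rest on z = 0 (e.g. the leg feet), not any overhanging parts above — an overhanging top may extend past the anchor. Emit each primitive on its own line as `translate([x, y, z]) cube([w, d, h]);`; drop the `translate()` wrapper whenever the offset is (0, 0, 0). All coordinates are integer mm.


translate([206, 241, 0]) cube([527, 596, 25]);
translate([206, 241, 25]) cube([527, 25, 337]);
translate([206, 812, 25]) cube([527, 25, 337]);
translate([206, 266, 25]) cube([25, 546, 337]);
translate([708, 266, 25]) cube([25, 546, 337]);


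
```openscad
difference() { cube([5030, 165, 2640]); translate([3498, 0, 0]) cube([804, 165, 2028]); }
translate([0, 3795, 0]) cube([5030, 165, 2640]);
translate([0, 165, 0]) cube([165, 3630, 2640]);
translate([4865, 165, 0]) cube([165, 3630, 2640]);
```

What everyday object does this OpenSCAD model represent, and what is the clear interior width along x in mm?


A single room. The interior width is 4700 mm.

Four walls enclosing a rectangle with a door in the front wall — a room. Outside width 5030 minus two 165 mm walls gives 4700 mm.


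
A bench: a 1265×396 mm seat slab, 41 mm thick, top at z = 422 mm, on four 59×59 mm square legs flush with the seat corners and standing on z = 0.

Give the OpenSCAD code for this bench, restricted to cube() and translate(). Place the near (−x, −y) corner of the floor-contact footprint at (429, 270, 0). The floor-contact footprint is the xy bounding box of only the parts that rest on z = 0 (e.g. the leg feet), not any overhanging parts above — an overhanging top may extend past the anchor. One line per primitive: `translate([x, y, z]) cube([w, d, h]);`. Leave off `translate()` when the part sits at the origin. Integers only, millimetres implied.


translate([429, 270, 381]) cube([1265, 396, 41]);
translate([429, 270, 0]) cube([59, 59, 381]);
translate([429, 607, 0]) cube([59, 59, 381]);
translate([1635, 270, 0]) cube([59, 59, 381]);
translate([1635, 607, 0]) cube([59, 59, 381]);


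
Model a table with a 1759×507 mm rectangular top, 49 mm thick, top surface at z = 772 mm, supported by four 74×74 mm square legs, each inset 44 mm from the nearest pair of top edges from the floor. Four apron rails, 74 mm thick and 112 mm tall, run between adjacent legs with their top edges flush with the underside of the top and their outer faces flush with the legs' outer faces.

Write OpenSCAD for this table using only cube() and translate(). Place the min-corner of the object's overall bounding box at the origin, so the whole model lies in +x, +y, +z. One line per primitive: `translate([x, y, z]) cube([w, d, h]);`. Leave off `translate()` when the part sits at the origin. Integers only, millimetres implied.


translate([0, 0, 723]) cube([1759, 507, 49]);
translate([44, 44, 0]) cube([74, 74, 723]);
translate([1641, 44, 0]) cube([74, 74, 723]);
translate([44, 389, 0]) cube([74, 74, 723]);
translate([1641, 389, 0]) cube([74, 74, 723]);
translate([118, 44, 611]) cube([1523, 74, 112]);
translate([118, 389, 611]) cube([1523, 74, 112]);
translate([44, 118, 611]) cube([74, 271, 112]);
translate([1641, 118, 611]) cube([74, 271, 112]);


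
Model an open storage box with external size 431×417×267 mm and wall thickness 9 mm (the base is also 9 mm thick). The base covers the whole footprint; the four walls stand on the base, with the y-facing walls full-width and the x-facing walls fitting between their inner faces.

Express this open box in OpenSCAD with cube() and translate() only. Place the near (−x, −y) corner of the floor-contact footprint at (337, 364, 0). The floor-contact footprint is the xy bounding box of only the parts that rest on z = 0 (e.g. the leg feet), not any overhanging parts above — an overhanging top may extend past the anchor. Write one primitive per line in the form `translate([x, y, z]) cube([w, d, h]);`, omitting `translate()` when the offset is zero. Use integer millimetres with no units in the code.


translate([337, 364, 0]) cube([431, 417, 9]);
translate([337, 364, 9]) cube([431, 9, 258]);
translate([337, 772, 9]) cube([431, 9, 258]);
translate([337, 373, 9]) cube([9, 399, 258]);
translate([759, 373, 9]) cube([9, 399, 258]);


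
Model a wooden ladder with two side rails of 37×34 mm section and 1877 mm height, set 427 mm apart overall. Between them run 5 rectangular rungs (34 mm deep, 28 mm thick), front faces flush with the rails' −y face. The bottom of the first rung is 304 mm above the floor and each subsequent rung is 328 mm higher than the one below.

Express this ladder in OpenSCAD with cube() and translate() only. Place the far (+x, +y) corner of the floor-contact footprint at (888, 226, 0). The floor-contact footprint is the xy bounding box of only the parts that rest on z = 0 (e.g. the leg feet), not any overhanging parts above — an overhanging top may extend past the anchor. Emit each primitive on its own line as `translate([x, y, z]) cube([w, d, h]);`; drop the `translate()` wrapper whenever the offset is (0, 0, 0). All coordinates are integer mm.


translate([461, 192, 0]) cube([37, 34, 1877]);
translate([851, 192, 0]) cube([37, 34, 1877]);
translate([498, 192, 304]) cube([353, 34, 28]);
translate([498, 192, 632]) cube([353, 34, 28]);
translate([498, 192, 960]) cube([353, 34, 28]);
translate([498, 192, 1288]) cube([353, 34, 28]);
translate([498, 192, 1616]) cube([353, 34, 28]);


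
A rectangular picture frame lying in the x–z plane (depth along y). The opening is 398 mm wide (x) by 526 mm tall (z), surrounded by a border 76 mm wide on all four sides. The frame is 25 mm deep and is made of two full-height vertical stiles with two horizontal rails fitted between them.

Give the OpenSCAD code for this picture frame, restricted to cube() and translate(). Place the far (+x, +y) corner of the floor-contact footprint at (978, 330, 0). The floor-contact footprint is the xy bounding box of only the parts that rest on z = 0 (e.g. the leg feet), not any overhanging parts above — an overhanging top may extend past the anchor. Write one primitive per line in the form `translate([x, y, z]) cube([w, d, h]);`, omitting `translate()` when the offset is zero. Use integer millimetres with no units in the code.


translate([428, 305, 0]) cube([76, 25, 678]);
translate([902, 305, 0]) cube([76, 25, 678]);
translate([504, 305, 0]) cube([398, 25, 76]);
translate([504, 305, 602]) cube([398, 25, 76]);


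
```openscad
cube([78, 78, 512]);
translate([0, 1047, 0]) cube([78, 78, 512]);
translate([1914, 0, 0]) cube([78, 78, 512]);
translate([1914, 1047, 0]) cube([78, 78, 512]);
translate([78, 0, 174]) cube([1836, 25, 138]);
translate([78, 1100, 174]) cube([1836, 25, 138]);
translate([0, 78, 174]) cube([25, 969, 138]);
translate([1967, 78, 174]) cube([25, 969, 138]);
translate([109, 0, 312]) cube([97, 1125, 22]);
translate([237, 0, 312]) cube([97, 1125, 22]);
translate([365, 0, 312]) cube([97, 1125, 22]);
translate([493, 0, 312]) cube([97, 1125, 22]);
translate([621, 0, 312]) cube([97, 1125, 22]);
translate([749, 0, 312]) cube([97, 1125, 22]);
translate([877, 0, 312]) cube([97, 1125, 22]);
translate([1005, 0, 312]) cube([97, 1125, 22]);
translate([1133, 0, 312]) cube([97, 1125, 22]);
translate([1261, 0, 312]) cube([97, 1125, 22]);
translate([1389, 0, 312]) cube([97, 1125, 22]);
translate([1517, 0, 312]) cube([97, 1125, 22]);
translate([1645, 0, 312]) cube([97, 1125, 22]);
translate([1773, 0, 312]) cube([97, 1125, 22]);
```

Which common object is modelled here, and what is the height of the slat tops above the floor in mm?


A bed frame. The slat-top height is 334 mm.

Four posts, four rails, and a row of slats — a bed frame. Slats sit on the rails at z = 174 + 138 = 312; with slat thickness 22, the top is 334 mm.


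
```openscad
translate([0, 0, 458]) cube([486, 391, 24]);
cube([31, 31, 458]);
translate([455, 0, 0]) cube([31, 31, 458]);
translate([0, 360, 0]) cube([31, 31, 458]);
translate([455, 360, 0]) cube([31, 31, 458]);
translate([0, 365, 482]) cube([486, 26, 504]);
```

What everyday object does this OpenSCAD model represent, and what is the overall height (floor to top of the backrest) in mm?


A chair. The overall height is 986 mm.

A slab on four corner posts with a tall panel at the back — a chair. The seat slab sits at z = 458 with thickness 24, and the 504 mm backrest starts at the seat top, so the overall height is 458 + 24 + 504 = 986 mm.


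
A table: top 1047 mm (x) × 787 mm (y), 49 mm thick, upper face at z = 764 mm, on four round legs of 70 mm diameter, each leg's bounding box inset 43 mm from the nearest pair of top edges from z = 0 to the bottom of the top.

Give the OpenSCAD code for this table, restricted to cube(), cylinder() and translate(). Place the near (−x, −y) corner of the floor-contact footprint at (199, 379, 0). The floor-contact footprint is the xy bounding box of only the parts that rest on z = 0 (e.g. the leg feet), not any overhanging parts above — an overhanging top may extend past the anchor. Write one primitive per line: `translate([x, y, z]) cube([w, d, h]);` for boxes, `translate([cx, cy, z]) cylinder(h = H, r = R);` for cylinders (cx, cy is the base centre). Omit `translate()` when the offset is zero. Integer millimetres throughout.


// leg_h = 764 - 49 = 715
translate([156, 336, 715]) cube([1047, 787, 49]);
translate([234, 414, 0]) cylinder(h = 715, r = 35);
translate([1125, 414, 0]) cylinder(h = 715, r = 35);
translate([234, 1045, 0]) cylinder(h = 715, r = 35);
translate([1125, 1045, 0]) cylinder(h = 715, r = 35);


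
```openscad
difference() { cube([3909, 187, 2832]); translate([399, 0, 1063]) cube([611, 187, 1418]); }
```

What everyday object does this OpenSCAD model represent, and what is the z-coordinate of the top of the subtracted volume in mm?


A wall with a window opening. The window head height is 2481 mm.

A wall with a rectangular opening subtracted — a window. Sill at z = 1063, opening 1418 mm tall, so the head is at 1063 + 1418 = 2481 mm.


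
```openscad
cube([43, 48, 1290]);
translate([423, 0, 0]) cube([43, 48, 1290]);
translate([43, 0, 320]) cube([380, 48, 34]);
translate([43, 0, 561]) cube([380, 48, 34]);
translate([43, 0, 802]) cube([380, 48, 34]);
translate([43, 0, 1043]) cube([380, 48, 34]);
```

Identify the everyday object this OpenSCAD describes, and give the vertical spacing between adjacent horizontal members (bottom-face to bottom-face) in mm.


A ladder. The rung spacing is 241 mm.

Two tall 43×48 posts with 4 short bars between them — a ladder. Adjacent rungs sit at z = 320 and z = 561, so the spacing is 561 − 320 = 241 mm.


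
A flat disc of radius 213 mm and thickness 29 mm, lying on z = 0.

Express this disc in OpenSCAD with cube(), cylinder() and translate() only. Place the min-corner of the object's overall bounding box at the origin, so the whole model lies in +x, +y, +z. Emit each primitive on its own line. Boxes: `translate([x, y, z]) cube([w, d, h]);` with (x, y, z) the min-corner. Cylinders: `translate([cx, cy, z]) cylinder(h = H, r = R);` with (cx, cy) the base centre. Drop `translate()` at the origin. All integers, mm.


translate([213, 213, 0]) cylinder(h = 29, r = 213);


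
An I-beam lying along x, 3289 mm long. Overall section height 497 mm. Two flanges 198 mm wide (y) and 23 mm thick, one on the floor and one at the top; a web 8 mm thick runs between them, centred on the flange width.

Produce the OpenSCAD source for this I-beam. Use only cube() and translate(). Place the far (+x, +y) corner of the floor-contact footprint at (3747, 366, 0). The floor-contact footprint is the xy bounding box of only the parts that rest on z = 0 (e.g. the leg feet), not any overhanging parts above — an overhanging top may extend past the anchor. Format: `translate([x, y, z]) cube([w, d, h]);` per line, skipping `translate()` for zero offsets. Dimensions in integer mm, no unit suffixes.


translate([458, 168, 0]) cube([3289, 198, 23]);
translate([458, 263, 23]) cube([3289, 8, 451]);
translate([458, 168, 474]) cube([3289, 198, 23]);


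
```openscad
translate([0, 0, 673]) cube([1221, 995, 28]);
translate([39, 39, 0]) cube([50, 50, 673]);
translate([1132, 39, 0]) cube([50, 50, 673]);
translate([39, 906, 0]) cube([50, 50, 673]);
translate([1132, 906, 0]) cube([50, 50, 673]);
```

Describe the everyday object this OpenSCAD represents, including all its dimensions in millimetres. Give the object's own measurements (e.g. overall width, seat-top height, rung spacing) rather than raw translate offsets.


A rectangular dining table. The top is 1221×995×28 mm with its upper surface at z = 701 mm. It stands on four 50×50 mm square legs, each inset 39 mm from the nearest pair of top edges, running from the floor to the underside of the top.


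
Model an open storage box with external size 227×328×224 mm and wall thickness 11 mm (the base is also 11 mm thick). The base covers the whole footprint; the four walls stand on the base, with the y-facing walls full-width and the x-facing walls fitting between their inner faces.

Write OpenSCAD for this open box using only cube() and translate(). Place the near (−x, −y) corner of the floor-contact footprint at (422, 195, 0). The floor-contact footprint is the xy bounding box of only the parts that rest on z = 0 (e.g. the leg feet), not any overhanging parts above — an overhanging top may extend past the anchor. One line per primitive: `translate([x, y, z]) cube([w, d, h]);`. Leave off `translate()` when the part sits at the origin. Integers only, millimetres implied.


translate([422, 195, 0]) cube([227, 328, 11]);
translate([422, 195, 11]) cube([227, 11, 213]);
translate([422, 512, 11]) cube([227, 11, 213]);
translate([422, 206, 11]) cube([11, 306, 213]);
translate([638, 206, 11]) cube([11, 306, 213]);


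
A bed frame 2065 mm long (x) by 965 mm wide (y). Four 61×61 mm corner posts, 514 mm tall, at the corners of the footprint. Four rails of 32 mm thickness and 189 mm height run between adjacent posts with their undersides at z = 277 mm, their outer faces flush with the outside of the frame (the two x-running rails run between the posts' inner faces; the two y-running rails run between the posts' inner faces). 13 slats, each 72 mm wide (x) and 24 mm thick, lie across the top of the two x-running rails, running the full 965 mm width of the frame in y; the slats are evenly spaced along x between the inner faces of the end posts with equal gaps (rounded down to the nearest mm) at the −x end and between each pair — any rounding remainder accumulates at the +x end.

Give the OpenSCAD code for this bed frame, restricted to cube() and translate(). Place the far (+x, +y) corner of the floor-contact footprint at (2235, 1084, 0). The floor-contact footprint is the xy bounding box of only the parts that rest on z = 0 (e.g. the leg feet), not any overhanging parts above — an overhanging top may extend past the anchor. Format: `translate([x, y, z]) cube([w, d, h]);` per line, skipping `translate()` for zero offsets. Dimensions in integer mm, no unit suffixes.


// slat z = rail_z + rail_h = 277 + 189 = 466
// slat gap = ⌊(1943 − 13·72) / 14⌋ = 71
translate([170, 119, 0]) cube([61, 61, 514]);
translate([170, 1023, 0]) cube([61, 61, 514]);
translate([2174, 119, 0]) cube([61, 61, 514]);
translate([2174, 1023, 0]) cube([61, 61, 514]);
translate([231, 119, 277]) cube([1943, 32, 189]);
translate([231, 1052, 277]) cube([1943, 32, 189]);
translate([170, 180, 277]) cube([32, 843, 189]);
translate([2203, 180, 277]) cube([32, 843, 189]);
translate([302, 119, 466]) cube([72, 965, 24]);
translate([445, 119, 466]) cube([72, 965, 24]);
translate([588, 119, 466]) cube([72, 965, 24]);
translate([731, 119, 466]) cube([72, 965, 24]);
translate([874, 119, 466]) cube([72, 965, 24]);
translate([1017, 119, 466]) cube([72, 965, 24]);
translate([1160, 119, 466]) cube([72, 965, 24]);
translate([1303, 119, 466]) cube([72, 965, 24]);
translate([1446, 119, 466]) cube([72, 965, 24]);
translate([1589, 119, 466]) cube([72, 965, 24]);
translate([1732, 119, 466]) cube([72, 965, 24]);
translate([1875, 119, 466]) cube([72, 965, 24]);
translate([2018, 119, 466]) cube([72, 965, 24]);
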